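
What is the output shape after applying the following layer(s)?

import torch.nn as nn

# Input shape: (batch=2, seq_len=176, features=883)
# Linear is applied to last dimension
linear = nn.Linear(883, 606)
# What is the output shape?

Input shape: (2, 176, 883)
Output shape: (2, 176, 606)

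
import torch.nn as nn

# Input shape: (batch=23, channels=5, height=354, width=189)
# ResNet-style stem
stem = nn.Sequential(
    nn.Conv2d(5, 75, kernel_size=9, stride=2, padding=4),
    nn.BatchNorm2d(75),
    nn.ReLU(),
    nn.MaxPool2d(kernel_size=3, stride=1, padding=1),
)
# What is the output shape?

Input shape: (23, 5, 354, 189)
  -> after Conv2d 9x9 stride=2: (23, 75, 177, 95)
Output shape: (23, 75, 177, 95)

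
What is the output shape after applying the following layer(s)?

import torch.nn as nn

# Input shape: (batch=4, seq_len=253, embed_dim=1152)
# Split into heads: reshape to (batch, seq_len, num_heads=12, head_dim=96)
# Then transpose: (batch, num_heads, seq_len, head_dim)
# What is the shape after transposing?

Input shape: (4, 253, 1152)
  -> after reshape: (4, 253, 12, 96)
Output shape: (4, 12, 253, 96)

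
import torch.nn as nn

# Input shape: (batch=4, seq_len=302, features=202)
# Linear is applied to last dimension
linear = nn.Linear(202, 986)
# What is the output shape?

Input shape: (4, 302, 202)
Output shape: (4, 302, 986)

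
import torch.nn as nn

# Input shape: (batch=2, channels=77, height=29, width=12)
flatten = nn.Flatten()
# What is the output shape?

Input shape: (2, 77, 29, 12)
Output shape: (2, 26796)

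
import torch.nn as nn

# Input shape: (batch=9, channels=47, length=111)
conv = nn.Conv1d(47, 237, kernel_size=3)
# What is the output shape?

Input shape: (9, 47, 111)
Output shape: (9, 237, 109)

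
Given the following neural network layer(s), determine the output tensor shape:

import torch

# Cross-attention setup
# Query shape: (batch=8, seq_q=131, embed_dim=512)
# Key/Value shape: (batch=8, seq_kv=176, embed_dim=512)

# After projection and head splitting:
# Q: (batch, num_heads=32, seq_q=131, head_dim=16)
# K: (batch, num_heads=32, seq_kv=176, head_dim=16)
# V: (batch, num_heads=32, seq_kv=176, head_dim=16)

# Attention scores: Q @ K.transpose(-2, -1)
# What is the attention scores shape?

Input shape: (8, 131, 512)
Output shape: (8, 32, 131, 176)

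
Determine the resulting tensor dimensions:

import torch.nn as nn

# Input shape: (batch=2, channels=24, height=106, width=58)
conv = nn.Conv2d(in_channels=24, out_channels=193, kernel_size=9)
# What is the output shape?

Input shape: (2, 24, 106, 58)
Output shape: (2, 193, 98, 50)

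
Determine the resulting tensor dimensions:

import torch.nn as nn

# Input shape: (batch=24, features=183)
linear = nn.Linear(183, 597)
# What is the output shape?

Input shape: (24, 183)
Output shape: (24, 597)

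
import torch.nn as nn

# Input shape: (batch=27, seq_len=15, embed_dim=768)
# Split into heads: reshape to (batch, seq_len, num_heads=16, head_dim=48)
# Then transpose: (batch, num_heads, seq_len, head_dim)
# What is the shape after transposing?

Input shape: (27, 15, 768)
  -> after reshape: (27, 15, 16, 48)
Output shape: (27, 16, 15, 48)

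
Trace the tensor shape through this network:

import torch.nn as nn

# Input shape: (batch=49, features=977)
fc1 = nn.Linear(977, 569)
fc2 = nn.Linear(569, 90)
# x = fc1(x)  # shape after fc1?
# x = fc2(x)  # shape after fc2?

Input shape: (49, 977)
  -> after fc1: (49, 569)
Output shape: (49, 90)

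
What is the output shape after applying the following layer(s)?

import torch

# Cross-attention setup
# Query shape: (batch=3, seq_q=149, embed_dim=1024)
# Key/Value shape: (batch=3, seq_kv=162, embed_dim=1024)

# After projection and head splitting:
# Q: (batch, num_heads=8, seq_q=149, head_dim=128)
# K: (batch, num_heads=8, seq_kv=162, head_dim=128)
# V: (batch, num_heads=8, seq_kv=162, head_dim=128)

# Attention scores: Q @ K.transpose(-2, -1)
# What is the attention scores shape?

Input shape: (3, 149, 1024)
Output shape: (3, 8, 149, 162)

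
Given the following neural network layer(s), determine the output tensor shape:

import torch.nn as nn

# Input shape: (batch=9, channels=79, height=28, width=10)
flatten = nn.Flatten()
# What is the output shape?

Input shape: (9, 79, 28, 10)
Output shape: (9, 22120)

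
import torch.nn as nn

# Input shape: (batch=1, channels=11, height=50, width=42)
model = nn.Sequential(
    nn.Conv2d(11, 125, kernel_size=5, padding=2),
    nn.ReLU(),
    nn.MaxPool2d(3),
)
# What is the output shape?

Input shape: (1, 11, 50, 42)
  -> after Conv2d: (1, 125, 50, 42)
  -> after ReLU: (1, 125, 50, 42)
Output shape: (1, 125, 16, 14)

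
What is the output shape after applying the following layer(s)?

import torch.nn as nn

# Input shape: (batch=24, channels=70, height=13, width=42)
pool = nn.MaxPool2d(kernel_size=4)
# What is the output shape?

Input shape: (24, 70, 13, 42)
Output shape: (24, 70, 3, 10)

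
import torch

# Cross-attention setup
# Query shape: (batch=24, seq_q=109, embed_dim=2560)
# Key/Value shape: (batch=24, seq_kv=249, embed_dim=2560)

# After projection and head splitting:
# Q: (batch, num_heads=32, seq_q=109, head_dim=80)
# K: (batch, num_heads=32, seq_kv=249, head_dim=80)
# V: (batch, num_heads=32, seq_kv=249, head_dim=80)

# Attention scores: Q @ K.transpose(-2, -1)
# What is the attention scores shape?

Input shape: (24, 109, 2560)
Output shape: (24, 32, 109, 249)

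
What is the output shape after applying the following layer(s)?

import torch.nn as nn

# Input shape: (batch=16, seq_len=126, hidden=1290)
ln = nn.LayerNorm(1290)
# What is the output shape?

Input shape: (16, 126, 1290)
Output shape: (16, 126, 1290)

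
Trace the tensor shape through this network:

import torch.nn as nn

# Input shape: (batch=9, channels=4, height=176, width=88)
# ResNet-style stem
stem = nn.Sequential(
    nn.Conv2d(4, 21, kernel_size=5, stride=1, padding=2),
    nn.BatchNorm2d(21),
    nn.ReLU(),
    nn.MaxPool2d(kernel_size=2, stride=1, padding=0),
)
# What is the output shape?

Input shape: (9, 4, 176, 88)
  -> after Conv2d 5x5 stride=1: (9, 21, 176, 88)
Output shape: (9, 21, 175, 87)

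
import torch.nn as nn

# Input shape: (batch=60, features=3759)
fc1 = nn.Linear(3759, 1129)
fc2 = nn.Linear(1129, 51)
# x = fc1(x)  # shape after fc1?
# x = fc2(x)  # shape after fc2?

Input shape: (60, 3759)
  -> after fc1: (60, 1129)
Output shape: (60, 51)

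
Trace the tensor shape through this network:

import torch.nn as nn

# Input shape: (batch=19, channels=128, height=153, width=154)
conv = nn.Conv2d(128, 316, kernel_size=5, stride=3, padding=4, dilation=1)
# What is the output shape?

Input shape: (19, 128, 153, 154)
Output shape: (19, 316, 53, 53)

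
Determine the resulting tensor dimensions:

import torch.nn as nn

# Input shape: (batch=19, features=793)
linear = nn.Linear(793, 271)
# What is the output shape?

Input shape: (19, 793)
Output shape: (19, 271)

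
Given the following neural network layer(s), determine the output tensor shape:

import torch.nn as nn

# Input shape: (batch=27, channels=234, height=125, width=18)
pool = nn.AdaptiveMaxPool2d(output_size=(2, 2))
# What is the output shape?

Input shape: (27, 234, 125, 18)
Output shape: (27, 234, 2, 2)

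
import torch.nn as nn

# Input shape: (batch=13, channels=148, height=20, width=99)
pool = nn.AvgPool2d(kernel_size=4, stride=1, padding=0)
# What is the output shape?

Input shape: (13, 148, 20, 99)
Output shape: (13, 148, 17, 96)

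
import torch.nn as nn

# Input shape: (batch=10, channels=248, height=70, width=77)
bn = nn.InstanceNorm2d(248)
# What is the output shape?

Input shape: (10, 248, 70, 77)
Output shape: (10, 248, 70, 77)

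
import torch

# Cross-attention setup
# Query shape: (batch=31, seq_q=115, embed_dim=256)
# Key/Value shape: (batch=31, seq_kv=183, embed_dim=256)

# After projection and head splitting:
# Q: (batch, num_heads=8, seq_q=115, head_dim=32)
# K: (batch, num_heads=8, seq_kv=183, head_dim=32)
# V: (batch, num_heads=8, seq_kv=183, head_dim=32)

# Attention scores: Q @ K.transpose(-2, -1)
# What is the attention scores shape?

Input shape: (31, 115, 256)
Output shape: (31, 8, 115, 183)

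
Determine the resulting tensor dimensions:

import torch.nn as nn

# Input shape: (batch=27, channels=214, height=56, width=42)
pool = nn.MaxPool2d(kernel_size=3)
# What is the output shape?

Input shape: (27, 214, 56, 42)
Output shape: (27, 214, 18, 14)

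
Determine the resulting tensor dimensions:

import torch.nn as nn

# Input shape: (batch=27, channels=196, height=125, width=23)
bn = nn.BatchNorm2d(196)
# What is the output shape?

Input shape: (27, 196, 125, 23)
Output shape: (27, 196, 125, 23)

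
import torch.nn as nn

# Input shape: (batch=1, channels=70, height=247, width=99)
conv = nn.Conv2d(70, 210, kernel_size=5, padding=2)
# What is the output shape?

Input shape: (1, 70, 247, 99)
Output shape: (1, 210, 247, 99)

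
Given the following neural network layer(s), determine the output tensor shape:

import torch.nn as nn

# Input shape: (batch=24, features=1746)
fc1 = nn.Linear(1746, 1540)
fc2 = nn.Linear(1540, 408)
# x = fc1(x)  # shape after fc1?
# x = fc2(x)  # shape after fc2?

Input shape: (24, 1746)
  -> after fc1: (24, 1540)
Output shape: (24, 408)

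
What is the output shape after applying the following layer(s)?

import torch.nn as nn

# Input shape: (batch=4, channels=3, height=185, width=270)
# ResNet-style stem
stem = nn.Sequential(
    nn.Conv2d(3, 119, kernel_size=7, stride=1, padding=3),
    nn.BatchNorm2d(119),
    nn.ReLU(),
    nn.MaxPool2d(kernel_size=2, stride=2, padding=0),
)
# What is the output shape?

Input shape: (4, 3, 185, 270)
  -> after Conv2d 7x7 stride=1: (4, 119, 185, 270)
Output shape: (4, 119, 92, 135)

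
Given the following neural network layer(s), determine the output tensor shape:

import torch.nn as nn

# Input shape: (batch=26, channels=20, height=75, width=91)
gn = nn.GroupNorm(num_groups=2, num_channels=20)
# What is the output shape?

Input shape: (26, 20, 75, 91)
Output shape: (26, 20, 75, 91)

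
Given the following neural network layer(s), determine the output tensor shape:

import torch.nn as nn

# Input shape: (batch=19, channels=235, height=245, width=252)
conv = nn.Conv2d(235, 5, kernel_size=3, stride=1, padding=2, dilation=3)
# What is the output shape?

Input shape: (19, 235, 245, 252)
Output shape: (19, 5, 243, 250)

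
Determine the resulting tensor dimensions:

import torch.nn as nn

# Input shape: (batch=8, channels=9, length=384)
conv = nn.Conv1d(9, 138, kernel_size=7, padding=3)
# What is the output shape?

Input shape: (8, 9, 384)
Output shape: (8, 138, 384)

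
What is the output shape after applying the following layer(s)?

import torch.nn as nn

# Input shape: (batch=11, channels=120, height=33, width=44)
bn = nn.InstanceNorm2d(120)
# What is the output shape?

Input shape: (11, 120, 33, 44)
Output shape: (11, 120, 33, 44)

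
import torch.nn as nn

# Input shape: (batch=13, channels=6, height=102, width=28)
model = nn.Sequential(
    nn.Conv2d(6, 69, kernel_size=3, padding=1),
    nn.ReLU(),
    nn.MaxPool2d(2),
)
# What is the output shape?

Input shape: (13, 6, 102, 28)
  -> after Conv2d: (13, 69, 102, 28)
  -> after ReLU: (13, 69, 102, 28)
Output shape: (13, 69, 51, 14)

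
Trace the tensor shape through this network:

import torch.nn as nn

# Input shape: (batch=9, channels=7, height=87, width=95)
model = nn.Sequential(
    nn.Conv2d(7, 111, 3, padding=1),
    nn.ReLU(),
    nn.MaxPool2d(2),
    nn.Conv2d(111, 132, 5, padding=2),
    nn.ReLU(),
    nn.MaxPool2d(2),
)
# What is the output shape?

Input shape: (9, 7, 87, 95)
  -> after first Conv2d: (9, 111, 87, 95)
  -> after first MaxPool2d: (9, 111, 43, 47)
  -> after second Conv2d: (9, 132, 43, 47)
Output shape: (9, 132, 21, 23)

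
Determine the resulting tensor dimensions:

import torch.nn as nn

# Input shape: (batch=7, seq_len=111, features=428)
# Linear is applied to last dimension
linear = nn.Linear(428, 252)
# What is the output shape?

Input shape: (7, 111, 428)
Output shape: (7, 111, 252)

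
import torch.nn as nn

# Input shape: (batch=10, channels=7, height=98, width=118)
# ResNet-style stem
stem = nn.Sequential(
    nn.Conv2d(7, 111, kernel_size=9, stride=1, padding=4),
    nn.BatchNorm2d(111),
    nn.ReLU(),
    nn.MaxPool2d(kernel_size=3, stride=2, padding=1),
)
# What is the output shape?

Input shape: (10, 7, 98, 118)
  -> after Conv2d 9x9 stride=1: (10, 111, 98, 118)
Output shape: (10, 111, 49, 59)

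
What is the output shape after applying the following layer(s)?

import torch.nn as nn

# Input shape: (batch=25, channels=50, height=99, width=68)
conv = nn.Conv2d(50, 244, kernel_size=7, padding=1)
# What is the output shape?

Input shape: (25, 50, 99, 68)
Output shape: (25, 244, 95, 64)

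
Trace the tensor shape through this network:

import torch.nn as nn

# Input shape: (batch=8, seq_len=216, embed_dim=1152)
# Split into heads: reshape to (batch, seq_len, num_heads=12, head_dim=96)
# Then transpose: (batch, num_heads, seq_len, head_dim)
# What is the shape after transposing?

Input shape: (8, 216, 1152)
  -> after reshape: (8, 216, 12, 96)
Output shape: (8, 12, 216, 96)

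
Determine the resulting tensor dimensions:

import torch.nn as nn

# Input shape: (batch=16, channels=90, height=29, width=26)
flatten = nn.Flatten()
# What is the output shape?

Input shape: (16, 90, 29, 26)
Output shape: (16, 67860)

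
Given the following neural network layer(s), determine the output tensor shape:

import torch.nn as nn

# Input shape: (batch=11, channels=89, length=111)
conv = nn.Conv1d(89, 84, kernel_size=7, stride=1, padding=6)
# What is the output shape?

Input shape: (11, 89, 111)
Output shape: (11, 84, 117)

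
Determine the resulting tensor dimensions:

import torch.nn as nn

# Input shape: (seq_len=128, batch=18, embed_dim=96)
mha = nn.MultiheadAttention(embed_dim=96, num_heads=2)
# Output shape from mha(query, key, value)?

Input shape: (128, 18, 96)
Output shape: (128, 18, 96)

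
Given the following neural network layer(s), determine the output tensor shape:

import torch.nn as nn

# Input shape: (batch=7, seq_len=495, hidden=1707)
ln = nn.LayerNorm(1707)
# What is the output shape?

Input shape: (7, 495, 1707)
Output shape: (7, 495, 1707)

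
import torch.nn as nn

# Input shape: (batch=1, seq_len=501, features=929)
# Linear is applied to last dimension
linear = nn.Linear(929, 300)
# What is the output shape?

Input shape: (1, 501, 929)
Output shape: (1, 501, 300)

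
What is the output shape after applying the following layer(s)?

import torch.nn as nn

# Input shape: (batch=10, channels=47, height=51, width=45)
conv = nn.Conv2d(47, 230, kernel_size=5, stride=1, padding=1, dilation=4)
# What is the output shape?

Input shape: (10, 47, 51, 45)
Output shape: (10, 230, 37, 31)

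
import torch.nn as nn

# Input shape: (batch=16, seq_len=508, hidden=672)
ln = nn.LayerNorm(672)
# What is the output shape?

Input shape: (16, 508, 672)
Output shape: (16, 508, 672)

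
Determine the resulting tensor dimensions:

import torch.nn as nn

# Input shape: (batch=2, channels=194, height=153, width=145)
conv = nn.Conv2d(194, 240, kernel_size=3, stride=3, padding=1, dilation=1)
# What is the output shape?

Input shape: (2, 194, 153, 145)
Output shape: (2, 240, 51, 49)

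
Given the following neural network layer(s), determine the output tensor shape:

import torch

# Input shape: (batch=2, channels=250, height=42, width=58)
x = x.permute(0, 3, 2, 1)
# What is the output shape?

Input shape: (2, 250, 42, 58)
Output shape: (2, 58, 42, 250)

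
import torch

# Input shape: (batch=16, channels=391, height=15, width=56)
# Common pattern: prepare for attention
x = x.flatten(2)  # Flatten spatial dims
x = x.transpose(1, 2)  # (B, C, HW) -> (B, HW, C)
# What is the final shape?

Input shape: (16, 391, 15, 56)
  -> after flatten(2): (16, 391, 840)
Output shape: (16, 840, 391)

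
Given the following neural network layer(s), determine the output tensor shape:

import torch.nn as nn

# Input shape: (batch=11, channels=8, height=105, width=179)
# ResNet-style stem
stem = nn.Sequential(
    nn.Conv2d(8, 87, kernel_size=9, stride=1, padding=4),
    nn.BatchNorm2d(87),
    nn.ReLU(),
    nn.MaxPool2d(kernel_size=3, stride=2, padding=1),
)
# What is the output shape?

Input shape: (11, 8, 105, 179)
  -> after Conv2d 9x9 stride=1: (11, 87, 105, 179)
Output shape: (11, 87, 53, 90)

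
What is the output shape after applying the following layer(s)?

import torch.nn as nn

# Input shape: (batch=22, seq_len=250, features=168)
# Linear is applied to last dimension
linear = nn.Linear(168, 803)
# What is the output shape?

Input shape: (22, 250, 168)
Output shape: (22, 250, 803)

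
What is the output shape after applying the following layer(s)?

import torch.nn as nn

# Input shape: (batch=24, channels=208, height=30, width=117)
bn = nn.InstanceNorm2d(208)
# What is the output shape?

Input shape: (24, 208, 30, 117)
Output shape: (24, 208, 30, 117)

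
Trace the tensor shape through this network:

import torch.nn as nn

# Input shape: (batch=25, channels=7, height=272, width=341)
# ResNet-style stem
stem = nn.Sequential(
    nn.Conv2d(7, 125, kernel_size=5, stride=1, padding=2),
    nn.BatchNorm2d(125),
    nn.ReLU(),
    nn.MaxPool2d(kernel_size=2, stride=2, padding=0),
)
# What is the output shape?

Input shape: (25, 7, 272, 341)
  -> after Conv2d 5x5 stride=1: (25, 125, 272, 341)
Output shape: (25, 125, 136, 170)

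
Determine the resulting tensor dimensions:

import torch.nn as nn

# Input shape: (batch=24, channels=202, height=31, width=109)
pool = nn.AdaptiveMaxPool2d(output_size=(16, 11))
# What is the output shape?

Input shape: (24, 202, 31, 109)
Output shape: (24, 202, 16, 11)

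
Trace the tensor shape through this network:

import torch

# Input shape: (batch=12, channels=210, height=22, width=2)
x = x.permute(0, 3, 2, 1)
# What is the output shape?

Input shape: (12, 210, 22, 2)
Output shape: (12, 2, 22, 210)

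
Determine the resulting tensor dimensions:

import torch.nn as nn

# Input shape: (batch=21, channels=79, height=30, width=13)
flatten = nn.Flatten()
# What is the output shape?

Input shape: (21, 79, 30, 13)
Output shape: (21, 30810)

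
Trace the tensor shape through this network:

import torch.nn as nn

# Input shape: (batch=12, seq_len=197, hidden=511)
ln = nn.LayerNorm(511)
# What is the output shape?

Input shape: (12, 197, 511)
Output shape: (12, 197, 511)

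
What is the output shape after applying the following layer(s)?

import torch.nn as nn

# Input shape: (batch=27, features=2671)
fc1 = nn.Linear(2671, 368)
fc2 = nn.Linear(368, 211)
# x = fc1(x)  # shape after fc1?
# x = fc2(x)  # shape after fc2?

Input shape: (27, 2671)
  -> after fc1: (27, 368)
Output shape: (27, 211)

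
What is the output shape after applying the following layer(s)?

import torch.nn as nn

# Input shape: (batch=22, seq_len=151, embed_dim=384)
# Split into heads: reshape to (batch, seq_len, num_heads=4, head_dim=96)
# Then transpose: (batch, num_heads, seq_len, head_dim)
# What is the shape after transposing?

Input shape: (22, 151, 384)
  -> after reshape: (22, 151, 4, 96)
Output shape: (22, 4, 151, 96)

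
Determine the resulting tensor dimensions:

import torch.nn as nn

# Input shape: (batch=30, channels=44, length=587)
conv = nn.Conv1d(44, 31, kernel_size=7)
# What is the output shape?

Input shape: (30, 44, 587)
Output shape: (30, 31, 581)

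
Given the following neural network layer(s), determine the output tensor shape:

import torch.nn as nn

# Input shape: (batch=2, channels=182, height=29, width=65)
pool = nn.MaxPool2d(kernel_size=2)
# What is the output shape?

Input shape: (2, 182, 29, 65)
Output shape: (2, 182, 14, 32)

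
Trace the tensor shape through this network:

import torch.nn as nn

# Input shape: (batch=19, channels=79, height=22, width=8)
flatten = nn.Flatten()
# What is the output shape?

Input shape: (19, 79, 22, 8)
Output shape: (19, 13904)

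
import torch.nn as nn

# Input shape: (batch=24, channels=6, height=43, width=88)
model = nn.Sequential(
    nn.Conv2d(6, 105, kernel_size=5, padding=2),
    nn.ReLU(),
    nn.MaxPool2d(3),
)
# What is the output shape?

Input shape: (24, 6, 43, 88)
  -> after Conv2d: (24, 105, 43, 88)
  -> after ReLU: (24, 105, 43, 88)
Output shape: (24, 105, 14, 29)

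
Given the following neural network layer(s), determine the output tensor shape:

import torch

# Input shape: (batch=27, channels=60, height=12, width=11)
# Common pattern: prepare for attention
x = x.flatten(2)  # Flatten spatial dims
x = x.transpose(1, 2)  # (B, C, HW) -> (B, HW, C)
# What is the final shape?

Input shape: (27, 60, 12, 11)
  -> after flatten(2): (27, 60, 132)
Output shape: (27, 132, 60)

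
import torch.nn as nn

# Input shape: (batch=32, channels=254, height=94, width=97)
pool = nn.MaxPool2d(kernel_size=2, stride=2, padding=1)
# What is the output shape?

Input shape: (32, 254, 94, 97)
Output shape: (32, 254, 48, 49)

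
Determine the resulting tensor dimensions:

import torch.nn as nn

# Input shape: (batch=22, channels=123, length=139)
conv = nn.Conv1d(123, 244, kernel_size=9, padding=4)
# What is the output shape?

Input shape: (22, 123, 139)
Output shape: (22, 244, 139)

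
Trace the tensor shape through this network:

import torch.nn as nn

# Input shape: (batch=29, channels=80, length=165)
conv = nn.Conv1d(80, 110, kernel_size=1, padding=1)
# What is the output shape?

Input shape: (29, 80, 165)
Output shape: (29, 110, 167)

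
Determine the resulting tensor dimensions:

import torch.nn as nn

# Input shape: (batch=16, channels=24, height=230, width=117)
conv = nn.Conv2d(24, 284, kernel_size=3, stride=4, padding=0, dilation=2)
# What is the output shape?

Input shape: (16, 24, 230, 117)
Output shape: (16, 284, 57, 29)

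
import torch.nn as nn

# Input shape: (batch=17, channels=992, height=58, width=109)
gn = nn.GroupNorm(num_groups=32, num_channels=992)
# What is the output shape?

Input shape: (17, 992, 58, 109)
Output shape: (17, 992, 58, 109)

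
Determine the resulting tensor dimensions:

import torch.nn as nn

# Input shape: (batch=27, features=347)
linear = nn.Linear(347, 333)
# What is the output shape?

Input shape: (27, 347)
Output shape: (27, 333)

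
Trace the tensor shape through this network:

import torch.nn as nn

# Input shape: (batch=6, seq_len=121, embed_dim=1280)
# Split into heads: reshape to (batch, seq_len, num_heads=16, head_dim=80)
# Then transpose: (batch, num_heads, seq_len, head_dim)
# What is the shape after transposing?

Input shape: (6, 121, 1280)
  -> after reshape: (6, 121, 16, 80)
Output shape: (6, 16, 121, 80)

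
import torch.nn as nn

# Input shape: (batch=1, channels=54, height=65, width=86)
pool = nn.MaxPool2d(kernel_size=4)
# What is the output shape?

Input shape: (1, 54, 65, 86)
Output shape: (1, 54, 16, 21)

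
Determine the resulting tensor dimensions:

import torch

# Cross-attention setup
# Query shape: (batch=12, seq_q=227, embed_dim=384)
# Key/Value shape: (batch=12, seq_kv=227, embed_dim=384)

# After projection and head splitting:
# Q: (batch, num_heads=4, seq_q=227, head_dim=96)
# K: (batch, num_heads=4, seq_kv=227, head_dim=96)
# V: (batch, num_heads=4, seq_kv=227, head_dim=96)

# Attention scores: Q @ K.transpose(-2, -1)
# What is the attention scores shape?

Input shape: (12, 227, 384)
Output shape: (12, 4, 227, 227)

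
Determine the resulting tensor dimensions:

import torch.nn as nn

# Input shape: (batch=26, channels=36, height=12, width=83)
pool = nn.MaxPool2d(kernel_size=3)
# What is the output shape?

Input shape: (26, 36, 12, 83)
Output shape: (26, 36, 4, 27)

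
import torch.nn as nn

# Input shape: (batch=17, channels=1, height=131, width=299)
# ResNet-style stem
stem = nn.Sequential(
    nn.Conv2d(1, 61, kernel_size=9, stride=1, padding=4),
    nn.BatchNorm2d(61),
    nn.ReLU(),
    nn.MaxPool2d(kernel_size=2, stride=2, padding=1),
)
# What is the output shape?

Input shape: (17, 1, 131, 299)
  -> after Conv2d 9x9 stride=1: (17, 61, 131, 299)
Output shape: (17, 61, 66, 150)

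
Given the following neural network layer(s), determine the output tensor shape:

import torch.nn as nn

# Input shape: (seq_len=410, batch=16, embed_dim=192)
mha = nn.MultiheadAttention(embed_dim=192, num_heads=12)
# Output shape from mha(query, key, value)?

Input shape: (410, 16, 192)
Output shape: (410, 16, 192)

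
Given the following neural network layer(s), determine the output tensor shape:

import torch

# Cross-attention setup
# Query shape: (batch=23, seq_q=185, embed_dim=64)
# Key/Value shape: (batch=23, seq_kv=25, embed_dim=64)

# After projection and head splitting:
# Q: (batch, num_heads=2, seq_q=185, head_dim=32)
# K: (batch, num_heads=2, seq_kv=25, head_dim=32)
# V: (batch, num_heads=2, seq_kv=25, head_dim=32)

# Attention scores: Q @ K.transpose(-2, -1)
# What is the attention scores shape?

Input shape: (23, 185, 64)
Output shape: (23, 2, 185, 25)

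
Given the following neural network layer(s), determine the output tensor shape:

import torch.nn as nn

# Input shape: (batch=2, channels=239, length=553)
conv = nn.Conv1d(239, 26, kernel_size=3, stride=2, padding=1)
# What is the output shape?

Input shape: (2, 239, 553)
Output shape: (2, 26, 277)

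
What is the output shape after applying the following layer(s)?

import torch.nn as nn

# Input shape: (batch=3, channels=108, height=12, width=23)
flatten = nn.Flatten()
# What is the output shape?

Input shape: (3, 108, 12, 23)
Output shape: (3, 29808)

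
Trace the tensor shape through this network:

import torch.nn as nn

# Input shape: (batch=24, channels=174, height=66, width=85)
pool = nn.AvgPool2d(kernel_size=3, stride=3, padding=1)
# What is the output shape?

Input shape: (24, 174, 66, 85)
Output shape: (24, 174, 22, 29)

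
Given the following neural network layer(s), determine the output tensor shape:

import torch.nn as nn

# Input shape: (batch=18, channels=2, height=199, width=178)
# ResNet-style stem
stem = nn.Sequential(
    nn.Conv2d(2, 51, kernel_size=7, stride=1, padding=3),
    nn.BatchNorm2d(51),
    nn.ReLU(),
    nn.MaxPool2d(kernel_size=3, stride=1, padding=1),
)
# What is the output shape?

Input shape: (18, 2, 199, 178)
  -> after Conv2d 7x7 stride=1: (18, 51, 199, 178)
Output shape: (18, 51, 199, 178)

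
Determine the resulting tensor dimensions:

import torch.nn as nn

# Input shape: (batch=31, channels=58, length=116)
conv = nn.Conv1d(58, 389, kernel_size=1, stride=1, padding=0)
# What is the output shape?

Input shape: (31, 58, 116)
Output shape: (31, 389, 116)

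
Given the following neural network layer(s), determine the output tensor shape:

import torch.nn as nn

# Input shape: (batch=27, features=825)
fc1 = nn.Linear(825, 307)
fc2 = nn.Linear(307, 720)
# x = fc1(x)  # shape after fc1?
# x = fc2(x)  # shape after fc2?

Input shape: (27, 825)
  -> after fc1: (27, 307)
Output shape: (27, 720)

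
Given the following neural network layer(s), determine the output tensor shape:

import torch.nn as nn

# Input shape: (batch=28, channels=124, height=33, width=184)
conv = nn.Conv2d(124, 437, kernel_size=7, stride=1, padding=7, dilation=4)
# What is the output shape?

Input shape: (28, 124, 33, 184)
Output shape: (28, 437, 23, 174)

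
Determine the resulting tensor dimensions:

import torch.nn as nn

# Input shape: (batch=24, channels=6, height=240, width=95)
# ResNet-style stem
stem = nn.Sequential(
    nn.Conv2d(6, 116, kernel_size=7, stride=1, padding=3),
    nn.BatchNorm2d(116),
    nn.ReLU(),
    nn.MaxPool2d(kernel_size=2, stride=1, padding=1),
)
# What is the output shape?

Input shape: (24, 6, 240, 95)
  -> after Conv2d 7x7 stride=1: (24, 116, 240, 95)
Output shape: (24, 116, 241, 96)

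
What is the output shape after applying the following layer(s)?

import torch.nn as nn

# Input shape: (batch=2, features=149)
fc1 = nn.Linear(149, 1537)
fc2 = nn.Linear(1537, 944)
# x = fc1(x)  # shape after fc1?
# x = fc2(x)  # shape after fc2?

Input shape: (2, 149)
  -> after fc1: (2, 1537)
Output shape: (2, 944)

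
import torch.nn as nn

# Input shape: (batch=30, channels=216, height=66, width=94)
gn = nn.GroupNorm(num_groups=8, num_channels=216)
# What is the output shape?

Input shape: (30, 216, 66, 94)
Output shape: (30, 216, 66, 94)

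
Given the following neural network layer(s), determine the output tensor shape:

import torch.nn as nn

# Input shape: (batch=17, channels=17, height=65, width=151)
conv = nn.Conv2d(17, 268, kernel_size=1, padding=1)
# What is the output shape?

Input shape: (17, 17, 65, 151)
Output shape: (17, 268, 67, 153)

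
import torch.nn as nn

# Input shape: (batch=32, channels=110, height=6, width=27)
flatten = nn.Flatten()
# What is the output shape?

Input shape: (32, 110, 6, 27)
Output shape: (32, 17820)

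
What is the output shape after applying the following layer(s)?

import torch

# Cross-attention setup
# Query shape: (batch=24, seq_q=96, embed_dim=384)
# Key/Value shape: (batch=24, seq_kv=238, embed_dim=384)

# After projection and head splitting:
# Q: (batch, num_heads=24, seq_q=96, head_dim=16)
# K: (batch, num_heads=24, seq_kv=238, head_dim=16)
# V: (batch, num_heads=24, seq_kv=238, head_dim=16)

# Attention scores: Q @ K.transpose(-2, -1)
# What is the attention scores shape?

Input shape: (24, 96, 384)
Output shape: (24, 24, 96, 238)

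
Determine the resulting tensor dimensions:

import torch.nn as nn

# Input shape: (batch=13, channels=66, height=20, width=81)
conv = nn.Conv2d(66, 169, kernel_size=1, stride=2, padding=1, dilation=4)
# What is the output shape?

Input shape: (13, 66, 20, 81)
Output shape: (13, 169, 11, 42)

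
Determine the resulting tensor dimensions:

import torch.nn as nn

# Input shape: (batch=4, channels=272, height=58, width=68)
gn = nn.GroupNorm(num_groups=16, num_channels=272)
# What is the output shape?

Input shape: (4, 272, 58, 68)
Output shape: (4, 272, 58, 68)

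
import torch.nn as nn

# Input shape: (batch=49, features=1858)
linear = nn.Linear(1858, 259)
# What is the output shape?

Input shape: (49, 1858)
Output shape: (49, 259)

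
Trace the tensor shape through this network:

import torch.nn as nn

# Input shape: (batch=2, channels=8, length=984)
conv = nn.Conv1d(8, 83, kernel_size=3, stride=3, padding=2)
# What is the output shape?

Input shape: (2, 8, 984)
Output shape: (2, 83, 329)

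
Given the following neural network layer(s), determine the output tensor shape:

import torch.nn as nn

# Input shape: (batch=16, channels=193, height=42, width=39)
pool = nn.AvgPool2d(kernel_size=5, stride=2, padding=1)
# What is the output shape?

Input shape: (16, 193, 42, 39)
Output shape: (16, 193, 20, 19)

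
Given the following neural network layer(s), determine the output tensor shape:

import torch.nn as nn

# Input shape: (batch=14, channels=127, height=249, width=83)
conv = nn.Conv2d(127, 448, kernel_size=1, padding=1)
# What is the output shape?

Input shape: (14, 127, 249, 83)
Output shape: (14, 448, 251, 85)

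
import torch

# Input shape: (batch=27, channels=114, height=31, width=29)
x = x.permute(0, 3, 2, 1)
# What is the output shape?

Input shape: (27, 114, 31, 29)
Output shape: (27, 29, 31, 114)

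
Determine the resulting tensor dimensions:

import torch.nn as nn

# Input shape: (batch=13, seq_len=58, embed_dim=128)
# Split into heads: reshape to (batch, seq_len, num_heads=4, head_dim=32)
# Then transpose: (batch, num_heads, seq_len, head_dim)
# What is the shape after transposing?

Input shape: (13, 58, 128)
  -> after reshape: (13, 58, 4, 32)
Output shape: (13, 4, 58, 32)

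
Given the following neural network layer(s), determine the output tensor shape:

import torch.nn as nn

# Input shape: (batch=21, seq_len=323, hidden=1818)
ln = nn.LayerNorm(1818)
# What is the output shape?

Input shape: (21, 323, 1818)
Output shape: (21, 323, 1818)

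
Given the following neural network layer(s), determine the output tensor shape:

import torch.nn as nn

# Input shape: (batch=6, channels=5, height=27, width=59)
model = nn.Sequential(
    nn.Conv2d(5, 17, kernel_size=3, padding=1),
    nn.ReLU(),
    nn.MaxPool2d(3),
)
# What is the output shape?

Input shape: (6, 5, 27, 59)
  -> after Conv2d: (6, 17, 27, 59)
  -> after ReLU: (6, 17, 27, 59)
Output shape: (6, 17, 9, 19)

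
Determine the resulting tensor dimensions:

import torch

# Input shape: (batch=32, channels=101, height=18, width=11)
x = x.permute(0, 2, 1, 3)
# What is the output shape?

Input shape: (32, 101, 18, 11)
Output shape: (32, 18, 101, 11)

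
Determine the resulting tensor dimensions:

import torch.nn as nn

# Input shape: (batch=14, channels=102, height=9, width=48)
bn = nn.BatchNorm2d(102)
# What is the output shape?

Input shape: (14, 102, 9, 48)
Output shape: (14, 102, 9, 48)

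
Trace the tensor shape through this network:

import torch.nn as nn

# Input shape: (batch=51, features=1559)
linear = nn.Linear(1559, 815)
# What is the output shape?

Input shape: (51, 1559)
Output shape: (51, 815)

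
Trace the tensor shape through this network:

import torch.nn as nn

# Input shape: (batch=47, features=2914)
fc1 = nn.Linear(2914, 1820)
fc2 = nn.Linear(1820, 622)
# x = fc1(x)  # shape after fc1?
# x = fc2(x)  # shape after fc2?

Input shape: (47, 2914)
  -> after fc1: (47, 1820)
Output shape: (47, 622)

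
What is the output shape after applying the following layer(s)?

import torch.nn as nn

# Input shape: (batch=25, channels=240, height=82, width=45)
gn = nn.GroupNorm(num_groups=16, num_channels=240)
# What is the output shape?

Input shape: (25, 240, 82, 45)
Output shape: (25, 240, 82, 45)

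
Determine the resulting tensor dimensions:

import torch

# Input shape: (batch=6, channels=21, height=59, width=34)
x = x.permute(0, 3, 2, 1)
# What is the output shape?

Input shape: (6, 21, 59, 34)
Output shape: (6, 34, 59, 21)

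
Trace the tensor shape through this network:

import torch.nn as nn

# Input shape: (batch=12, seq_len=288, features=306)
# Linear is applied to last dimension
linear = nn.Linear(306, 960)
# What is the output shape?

Input shape: (12, 288, 306)
Output shape: (12, 288, 960)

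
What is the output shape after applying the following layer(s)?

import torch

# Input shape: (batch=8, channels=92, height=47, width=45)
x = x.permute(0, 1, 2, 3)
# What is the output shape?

Input shape: (8, 92, 47, 45)
Output shape: (8, 92, 47, 45)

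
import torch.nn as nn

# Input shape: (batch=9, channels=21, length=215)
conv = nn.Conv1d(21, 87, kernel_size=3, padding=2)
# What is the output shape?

Input shape: (9, 21, 215)
Output shape: (9, 87, 217)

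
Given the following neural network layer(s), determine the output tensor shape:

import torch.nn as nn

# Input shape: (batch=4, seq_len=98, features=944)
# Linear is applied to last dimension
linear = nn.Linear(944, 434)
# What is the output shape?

Input shape: (4, 98, 944)
Output shape: (4, 98, 434)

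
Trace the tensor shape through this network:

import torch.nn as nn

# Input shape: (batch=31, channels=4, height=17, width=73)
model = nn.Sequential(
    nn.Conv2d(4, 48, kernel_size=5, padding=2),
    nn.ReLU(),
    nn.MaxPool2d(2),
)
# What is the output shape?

Input shape: (31, 4, 17, 73)
  -> after Conv2d: (31, 48, 17, 73)
  -> after ReLU: (31, 48, 17, 73)
Output shape: (31, 48, 8, 36)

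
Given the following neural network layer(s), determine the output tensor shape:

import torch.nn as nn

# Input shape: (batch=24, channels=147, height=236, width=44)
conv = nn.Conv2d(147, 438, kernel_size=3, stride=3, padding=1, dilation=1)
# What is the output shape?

Input shape: (24, 147, 236, 44)
Output shape: (24, 438, 79, 15)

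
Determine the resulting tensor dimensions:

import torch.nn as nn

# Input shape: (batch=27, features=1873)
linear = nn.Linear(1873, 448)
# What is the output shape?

Input shape: (27, 1873)
Output shape: (27, 448)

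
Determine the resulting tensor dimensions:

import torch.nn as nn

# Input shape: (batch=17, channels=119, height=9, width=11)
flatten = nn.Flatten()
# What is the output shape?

Input shape: (17, 119, 9, 11)
Output shape: (17, 11781)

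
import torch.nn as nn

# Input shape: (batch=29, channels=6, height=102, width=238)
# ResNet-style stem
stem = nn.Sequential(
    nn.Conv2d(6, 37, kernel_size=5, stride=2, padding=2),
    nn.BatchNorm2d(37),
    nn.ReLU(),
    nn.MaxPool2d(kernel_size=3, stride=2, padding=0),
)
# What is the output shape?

Input shape: (29, 6, 102, 238)
  -> after Conv2d 5x5 stride=2: (29, 37, 51, 119)
Output shape: (29, 37, 25, 59)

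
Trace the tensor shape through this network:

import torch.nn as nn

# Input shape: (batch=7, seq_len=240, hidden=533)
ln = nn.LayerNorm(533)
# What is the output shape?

Input shape: (7, 240, 533)
Output shape: (7, 240, 533)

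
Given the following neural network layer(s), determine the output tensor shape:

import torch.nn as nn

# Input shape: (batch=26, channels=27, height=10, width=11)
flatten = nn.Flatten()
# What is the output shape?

Input shape: (26, 27, 10, 11)
Output shape: (26, 2970)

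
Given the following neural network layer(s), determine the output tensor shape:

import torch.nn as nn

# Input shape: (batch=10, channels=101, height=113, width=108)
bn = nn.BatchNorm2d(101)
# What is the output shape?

Input shape: (10, 101, 113, 108)
Output shape: (10, 101, 113, 108)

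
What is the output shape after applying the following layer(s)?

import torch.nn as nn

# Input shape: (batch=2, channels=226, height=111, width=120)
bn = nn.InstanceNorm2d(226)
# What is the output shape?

Input shape: (2, 226, 111, 120)
Output shape: (2, 226, 111, 120)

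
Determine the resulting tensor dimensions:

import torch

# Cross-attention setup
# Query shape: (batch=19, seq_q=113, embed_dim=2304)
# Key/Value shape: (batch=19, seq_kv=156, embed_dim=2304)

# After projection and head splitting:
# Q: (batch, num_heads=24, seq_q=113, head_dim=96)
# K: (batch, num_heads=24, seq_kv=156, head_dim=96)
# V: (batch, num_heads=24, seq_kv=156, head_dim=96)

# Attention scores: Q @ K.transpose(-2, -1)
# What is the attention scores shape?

Input shape: (19, 113, 2304)
Output shape: (19, 24, 113, 156)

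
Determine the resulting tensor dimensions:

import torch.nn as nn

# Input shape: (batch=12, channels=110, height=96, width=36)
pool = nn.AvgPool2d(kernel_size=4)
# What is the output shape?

Input shape: (12, 110, 96, 36)
Output shape: (12, 110, 24, 9)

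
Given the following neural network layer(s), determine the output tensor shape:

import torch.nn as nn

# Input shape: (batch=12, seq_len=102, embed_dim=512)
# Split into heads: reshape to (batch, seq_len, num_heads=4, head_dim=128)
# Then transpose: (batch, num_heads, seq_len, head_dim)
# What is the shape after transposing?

Input shape: (12, 102, 512)
  -> after reshape: (12, 102, 4, 128)
Output shape: (12, 4, 102, 128)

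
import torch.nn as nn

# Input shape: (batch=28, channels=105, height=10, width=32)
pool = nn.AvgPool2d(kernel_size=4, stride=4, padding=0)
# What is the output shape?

Input shape: (28, 105, 10, 32)
Output shape: (28, 105, 2, 8)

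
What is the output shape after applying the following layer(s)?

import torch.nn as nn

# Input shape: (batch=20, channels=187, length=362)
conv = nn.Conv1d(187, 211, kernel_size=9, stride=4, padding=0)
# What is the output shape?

Input shape: (20, 187, 362)
Output shape: (20, 211, 89)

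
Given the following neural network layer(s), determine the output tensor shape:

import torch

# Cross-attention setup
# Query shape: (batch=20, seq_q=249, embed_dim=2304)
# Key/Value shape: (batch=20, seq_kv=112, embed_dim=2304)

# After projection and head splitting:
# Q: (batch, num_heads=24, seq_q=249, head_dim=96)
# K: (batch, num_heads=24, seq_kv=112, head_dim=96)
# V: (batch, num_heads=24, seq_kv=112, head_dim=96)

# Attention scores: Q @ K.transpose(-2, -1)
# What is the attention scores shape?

Input shape: (20, 249, 2304)
Output shape: (20, 24, 249, 112)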